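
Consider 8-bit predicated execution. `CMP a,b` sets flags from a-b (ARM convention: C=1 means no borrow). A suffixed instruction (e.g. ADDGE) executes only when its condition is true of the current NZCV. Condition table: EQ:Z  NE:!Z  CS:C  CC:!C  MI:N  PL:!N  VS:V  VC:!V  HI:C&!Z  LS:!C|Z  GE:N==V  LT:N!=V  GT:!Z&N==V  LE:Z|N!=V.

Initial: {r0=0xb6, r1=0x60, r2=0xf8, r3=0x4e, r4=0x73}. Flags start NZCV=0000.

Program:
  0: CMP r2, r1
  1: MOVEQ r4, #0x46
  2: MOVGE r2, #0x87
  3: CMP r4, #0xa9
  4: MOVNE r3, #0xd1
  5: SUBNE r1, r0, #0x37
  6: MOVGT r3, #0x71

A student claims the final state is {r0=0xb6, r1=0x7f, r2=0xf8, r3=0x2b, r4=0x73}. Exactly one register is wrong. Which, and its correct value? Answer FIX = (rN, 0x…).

0: ✓ CMP  NZCV=1010
1: · MOVEQ
2: · MOVGE
3: ✓ CMP  NZCV=1001
4: ✓ MOVNE  r3←0xd1
5: ✓ SUBNE  r1←0x7f
6: ✓ MOVGT  r3←0x71

FIX = (r3, 0x71)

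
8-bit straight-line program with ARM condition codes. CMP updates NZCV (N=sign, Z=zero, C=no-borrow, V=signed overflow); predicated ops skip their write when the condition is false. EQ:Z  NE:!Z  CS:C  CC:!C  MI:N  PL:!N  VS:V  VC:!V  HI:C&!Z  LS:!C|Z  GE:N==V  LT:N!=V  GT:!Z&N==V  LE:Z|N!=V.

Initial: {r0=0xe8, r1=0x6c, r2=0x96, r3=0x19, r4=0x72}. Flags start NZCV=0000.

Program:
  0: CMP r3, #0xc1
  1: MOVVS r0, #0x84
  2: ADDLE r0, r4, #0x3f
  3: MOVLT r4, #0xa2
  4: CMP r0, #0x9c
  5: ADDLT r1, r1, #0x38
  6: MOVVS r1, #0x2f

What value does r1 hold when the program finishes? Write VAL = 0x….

0: ✓ CMP  NZCV=0000
1: · MOVVS
2: · ADDLE
3: · MOVLT
4: ✓ CMP  NZCV=0010
5: · ADDLT
6: · MOVVS

VAL = 0x6c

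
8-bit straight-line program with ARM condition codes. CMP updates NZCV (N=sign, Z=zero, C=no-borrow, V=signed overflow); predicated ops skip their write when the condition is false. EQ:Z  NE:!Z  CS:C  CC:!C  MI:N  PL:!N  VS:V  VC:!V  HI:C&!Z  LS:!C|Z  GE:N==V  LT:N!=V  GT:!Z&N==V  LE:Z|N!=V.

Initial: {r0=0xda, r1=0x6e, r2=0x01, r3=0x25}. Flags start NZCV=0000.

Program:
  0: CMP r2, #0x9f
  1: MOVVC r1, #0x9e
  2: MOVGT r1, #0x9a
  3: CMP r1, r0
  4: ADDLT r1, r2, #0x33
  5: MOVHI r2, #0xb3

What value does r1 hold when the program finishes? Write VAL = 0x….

0: ✓ CMP  NZCV=0000
1: ✓ MOVVC  r1←0x9e
2: ✓ MOVGT  r1←0x9a
3: ✓ CMP  NZCV=1000
4: ✓ ADDLT  r1←0x34
5: · MOVHI

VAL = 0x34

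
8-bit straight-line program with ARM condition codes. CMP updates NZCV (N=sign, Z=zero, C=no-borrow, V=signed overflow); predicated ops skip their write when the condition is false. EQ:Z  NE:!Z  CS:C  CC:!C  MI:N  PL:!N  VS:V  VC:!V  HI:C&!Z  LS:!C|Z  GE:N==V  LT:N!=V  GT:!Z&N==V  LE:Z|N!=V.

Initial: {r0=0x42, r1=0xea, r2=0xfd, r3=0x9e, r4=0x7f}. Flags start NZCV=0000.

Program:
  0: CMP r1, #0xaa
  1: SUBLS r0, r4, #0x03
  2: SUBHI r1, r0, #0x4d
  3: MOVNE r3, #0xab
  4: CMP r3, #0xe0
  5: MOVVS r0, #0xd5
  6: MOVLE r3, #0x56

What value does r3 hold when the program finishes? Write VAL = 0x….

VAL = 0x56

0: ✓ CMP  NZCV=0010
1: · SUBLS
2: ✓ SUBHI  r1←0xf5
3: ✓ MOVNE  r3←0xab
4: ✓ CMP  NZCV=1000
5: · MOVVS
6: ✓ MOVLE  r3←0x56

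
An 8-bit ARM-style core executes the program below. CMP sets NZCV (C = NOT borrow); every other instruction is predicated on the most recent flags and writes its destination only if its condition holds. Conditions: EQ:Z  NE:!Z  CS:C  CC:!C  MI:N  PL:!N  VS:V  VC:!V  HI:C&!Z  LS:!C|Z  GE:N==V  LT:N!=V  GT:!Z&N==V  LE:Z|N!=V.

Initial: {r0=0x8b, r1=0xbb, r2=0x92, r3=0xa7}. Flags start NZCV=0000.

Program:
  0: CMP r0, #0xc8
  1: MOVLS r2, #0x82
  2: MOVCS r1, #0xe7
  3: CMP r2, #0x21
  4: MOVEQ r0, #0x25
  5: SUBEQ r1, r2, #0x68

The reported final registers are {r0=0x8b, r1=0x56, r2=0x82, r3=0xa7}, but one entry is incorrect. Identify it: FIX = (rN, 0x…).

FIX = (r1, 0xbb)

[0] flags=1000 → (cmp)
[1] flags=1000 LS?T → r2=0x82
[2] flags=1000 CS?F → skip
[3] flags=0011 → (cmp)
[4] flags=0011 EQ?F → skip
[5] flags=0011 EQ?F → skip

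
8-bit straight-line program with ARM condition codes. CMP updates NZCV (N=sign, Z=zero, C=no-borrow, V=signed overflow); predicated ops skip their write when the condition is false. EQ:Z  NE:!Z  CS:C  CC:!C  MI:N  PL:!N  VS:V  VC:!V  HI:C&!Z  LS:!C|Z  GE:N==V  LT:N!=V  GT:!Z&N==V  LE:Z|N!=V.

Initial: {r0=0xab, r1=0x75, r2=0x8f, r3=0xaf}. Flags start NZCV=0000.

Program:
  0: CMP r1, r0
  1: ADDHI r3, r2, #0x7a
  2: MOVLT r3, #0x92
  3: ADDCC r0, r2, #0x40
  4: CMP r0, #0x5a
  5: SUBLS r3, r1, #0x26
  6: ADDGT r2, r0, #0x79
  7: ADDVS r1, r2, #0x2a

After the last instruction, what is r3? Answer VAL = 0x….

VAL = 0xaf

0: ✓ CMP  NZCV=1001
1: · ADDHI
2: · MOVLT
3: ✓ ADDCC  r0←0xcf
4: ✓ CMP  NZCV=0011
5: · SUBLS
6: · ADDGT
7: ✓ ADDVS  r1←0xb9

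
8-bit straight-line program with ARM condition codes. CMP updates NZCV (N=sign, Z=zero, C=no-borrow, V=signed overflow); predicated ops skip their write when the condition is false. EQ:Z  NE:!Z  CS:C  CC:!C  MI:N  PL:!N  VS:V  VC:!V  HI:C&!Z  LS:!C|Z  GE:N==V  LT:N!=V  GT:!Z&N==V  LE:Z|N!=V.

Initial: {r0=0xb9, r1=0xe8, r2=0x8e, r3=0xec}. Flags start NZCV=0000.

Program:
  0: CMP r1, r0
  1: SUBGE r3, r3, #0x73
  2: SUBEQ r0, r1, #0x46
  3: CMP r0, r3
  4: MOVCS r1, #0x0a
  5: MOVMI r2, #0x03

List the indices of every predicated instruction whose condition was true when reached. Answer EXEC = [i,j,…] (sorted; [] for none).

EXEC = [1,4]

[0] flags=0010 → (cmp)
[1] flags=0010 GE?T → r3=0x79
[2] flags=0010 EQ?F → skip
[3] flags=0011 → (cmp)
[4] flags=0011 CS?T → r1=0x0a
[5] flags=0011 MI?F → skip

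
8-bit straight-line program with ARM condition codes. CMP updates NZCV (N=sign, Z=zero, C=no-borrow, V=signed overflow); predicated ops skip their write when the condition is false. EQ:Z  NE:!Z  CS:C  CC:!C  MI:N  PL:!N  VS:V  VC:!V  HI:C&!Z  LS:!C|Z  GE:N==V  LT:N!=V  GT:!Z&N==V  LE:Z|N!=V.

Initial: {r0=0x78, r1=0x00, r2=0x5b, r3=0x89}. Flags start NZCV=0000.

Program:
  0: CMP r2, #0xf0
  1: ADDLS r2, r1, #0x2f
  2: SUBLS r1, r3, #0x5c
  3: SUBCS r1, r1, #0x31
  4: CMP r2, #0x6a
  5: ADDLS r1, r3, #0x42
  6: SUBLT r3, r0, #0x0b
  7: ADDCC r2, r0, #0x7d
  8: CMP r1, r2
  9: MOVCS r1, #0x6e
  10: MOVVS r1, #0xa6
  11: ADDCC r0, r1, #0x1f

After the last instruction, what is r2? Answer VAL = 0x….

0: ✓ CMP  NZCV=0000
1: ✓ ADDLS  r2←0x2f
2: ✓ SUBLS  r1←0x2d
3: · SUBCS
4: ✓ CMP  NZCV=1000
5: ✓ ADDLS  r1←0xcb
6: ✓ SUBLT  r3←0x6d
7: ✓ ADDCC  r2←0xf5
8: ✓ CMP  NZCV=1000
9: · MOVCS
10: · MOVVS
11: ✓ ADDCC  r0←0xea

VAL = 0xf5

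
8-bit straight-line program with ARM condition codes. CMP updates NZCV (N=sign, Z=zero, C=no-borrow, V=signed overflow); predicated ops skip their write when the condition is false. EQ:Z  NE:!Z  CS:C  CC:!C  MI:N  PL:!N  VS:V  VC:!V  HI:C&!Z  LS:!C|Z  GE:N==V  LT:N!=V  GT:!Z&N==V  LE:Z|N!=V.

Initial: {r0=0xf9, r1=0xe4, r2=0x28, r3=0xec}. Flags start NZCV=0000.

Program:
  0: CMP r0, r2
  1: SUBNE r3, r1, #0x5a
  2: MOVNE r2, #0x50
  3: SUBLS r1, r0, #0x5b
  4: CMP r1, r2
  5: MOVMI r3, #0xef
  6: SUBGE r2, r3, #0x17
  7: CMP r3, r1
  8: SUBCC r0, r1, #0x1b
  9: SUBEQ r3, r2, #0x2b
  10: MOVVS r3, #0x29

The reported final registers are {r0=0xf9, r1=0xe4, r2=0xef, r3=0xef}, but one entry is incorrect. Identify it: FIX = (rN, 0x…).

[0] flags=1010 → (cmp)
[1] flags=1010 NE?T → r3=0x8a
[2] flags=1010 NE?T → r2=0x50
[3] flags=1010 LS?F → skip
[4] flags=1010 → (cmp)
[5] flags=1010 MI?T → r3=0xef
[6] flags=1010 GE?F → skip
[7] flags=0010 → (cmp)
[8] flags=0010 CC?F → skip
[9] flags=0010 EQ?F → skip
[10] flags=0010 VS?F → skip

FIX = (r2, 0x50)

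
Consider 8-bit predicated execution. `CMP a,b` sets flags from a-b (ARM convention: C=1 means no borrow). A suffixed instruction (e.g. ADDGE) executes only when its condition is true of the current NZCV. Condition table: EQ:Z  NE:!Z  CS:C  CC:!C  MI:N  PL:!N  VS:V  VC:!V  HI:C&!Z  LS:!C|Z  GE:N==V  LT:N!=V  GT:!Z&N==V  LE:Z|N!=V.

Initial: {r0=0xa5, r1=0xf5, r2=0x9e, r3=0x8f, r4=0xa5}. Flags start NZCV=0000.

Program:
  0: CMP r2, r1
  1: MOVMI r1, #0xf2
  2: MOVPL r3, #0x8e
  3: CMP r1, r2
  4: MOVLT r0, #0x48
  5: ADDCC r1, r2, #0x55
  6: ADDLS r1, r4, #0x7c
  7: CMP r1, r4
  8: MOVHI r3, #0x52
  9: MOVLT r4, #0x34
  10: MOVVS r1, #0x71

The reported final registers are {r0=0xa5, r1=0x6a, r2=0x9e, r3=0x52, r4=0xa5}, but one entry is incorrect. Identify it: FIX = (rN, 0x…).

0: ✓ CMP  NZCV=1000
1: ✓ MOVMI  r1←0xf2
2: · MOVPL
3: ✓ CMP  NZCV=0010
4: · MOVLT
5: · ADDCC
6: · ADDLS
7: ✓ CMP  NZCV=0010
8: ✓ MOVHI  r3←0x52
9: · MOVLT
10: · MOVVS

FIX = (r1, 0xf2)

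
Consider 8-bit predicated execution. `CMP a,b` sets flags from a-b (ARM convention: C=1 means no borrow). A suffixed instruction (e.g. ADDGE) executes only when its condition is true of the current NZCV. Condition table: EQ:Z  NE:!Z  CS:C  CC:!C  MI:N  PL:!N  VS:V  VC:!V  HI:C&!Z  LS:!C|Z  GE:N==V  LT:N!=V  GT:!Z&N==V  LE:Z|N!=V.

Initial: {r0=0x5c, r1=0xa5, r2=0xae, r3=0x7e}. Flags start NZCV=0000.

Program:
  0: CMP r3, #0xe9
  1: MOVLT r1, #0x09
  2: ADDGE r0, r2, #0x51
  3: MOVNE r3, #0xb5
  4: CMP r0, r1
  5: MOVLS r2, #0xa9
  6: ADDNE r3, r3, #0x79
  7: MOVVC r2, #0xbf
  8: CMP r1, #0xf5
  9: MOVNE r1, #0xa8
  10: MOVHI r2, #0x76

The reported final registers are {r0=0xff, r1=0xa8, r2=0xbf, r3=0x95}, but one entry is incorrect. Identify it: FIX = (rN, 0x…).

FIX = (r3, 0x2e)

0: ✓ CMP  NZCV=1001
1: · MOVLT
2: ✓ ADDGE  r0←0xff
3: ✓ MOVNE  r3←0xb5
4: ✓ CMP  NZCV=0010
5: · MOVLS
6: ✓ ADDNE  r3←0x2e
7: ✓ MOVVC  r2←0xbf
8: ✓ CMP  NZCV=1000
9: ✓ MOVNE  r1←0xa8
10: · MOVHI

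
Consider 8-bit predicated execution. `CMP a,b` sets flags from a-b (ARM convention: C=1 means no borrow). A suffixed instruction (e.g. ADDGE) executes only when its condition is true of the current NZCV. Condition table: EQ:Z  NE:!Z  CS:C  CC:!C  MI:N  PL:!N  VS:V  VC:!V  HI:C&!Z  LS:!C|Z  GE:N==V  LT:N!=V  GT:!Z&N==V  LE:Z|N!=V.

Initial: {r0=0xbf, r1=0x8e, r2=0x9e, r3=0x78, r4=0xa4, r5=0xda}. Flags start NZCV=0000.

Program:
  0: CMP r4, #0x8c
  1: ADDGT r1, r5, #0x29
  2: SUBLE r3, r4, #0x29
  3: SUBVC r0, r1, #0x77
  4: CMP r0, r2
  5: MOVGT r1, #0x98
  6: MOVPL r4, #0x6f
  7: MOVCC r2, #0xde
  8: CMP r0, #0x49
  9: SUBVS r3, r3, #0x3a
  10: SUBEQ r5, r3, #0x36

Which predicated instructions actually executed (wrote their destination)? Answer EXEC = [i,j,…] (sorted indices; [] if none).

EXEC = [1,3,7,9]

0: ✓ CMP  NZCV=0010
1: ✓ ADDGT  r1←0x03
2: · SUBLE
3: ✓ SUBVC  r0←0x8c
4: ✓ CMP  NZCV=1000
5: · MOVGT
6: · MOVPL
7: ✓ MOVCC  r2←0xde
8: ✓ CMP  NZCV=0011
9: ✓ SUBVS  r3←0x3e
10: · SUBEQ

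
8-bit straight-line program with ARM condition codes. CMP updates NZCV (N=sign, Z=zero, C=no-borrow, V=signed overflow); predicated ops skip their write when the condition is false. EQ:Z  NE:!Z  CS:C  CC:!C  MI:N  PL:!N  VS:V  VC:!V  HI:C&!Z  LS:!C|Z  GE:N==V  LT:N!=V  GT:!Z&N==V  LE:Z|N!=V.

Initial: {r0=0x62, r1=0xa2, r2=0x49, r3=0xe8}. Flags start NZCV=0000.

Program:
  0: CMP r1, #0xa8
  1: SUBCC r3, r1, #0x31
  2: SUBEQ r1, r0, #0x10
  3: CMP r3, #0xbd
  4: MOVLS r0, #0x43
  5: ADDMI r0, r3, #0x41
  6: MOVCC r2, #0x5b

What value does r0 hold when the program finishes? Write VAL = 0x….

0: ✓ CMP  NZCV=1000
1: ✓ SUBCC  r3←0x71
2: · SUBEQ
3: ✓ CMP  NZCV=1001
4: ✓ MOVLS  r0←0x43
5: ✓ ADDMI  r0←0xb2
6: ✓ MOVCC  r2←0x5b

VAL = 0xb2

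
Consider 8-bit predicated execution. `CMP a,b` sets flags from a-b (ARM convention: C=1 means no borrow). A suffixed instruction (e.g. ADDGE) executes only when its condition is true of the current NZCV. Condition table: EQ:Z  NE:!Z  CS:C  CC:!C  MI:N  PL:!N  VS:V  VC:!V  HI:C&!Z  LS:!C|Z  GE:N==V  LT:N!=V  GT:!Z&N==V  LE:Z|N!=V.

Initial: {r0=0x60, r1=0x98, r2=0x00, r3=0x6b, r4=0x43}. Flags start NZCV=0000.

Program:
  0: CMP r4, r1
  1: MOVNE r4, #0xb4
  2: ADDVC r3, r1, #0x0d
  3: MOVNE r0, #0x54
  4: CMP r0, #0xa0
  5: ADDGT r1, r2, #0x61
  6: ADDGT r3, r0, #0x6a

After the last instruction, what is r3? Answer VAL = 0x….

VAL = 0xbe

0: ✓ CMP  NZCV=1001
1: ✓ MOVNE  r4←0xb4
2: · ADDVC
3: ✓ MOVNE  r0←0x54
4: ✓ CMP  NZCV=1001
5: ✓ ADDGT  r1←0x61
6: ✓ ADDGT  r3←0xbe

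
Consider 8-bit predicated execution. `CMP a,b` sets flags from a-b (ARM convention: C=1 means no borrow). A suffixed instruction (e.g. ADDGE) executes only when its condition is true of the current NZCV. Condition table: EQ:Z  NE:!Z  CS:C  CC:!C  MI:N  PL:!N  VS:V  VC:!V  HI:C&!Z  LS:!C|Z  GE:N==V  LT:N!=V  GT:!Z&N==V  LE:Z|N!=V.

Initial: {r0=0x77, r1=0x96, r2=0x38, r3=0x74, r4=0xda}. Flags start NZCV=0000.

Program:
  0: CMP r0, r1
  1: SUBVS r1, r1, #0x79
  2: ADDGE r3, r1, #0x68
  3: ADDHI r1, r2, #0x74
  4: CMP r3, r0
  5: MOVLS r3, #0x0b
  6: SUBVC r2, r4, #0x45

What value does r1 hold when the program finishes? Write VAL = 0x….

0: ✓ CMP  NZCV=1001
1: ✓ SUBVS  r1←0x1d
2: ✓ ADDGE  r3←0x85
3: · ADDHI
4: ✓ CMP  NZCV=0011
5: · MOVLS
6: · SUBVC

VAL = 0x1d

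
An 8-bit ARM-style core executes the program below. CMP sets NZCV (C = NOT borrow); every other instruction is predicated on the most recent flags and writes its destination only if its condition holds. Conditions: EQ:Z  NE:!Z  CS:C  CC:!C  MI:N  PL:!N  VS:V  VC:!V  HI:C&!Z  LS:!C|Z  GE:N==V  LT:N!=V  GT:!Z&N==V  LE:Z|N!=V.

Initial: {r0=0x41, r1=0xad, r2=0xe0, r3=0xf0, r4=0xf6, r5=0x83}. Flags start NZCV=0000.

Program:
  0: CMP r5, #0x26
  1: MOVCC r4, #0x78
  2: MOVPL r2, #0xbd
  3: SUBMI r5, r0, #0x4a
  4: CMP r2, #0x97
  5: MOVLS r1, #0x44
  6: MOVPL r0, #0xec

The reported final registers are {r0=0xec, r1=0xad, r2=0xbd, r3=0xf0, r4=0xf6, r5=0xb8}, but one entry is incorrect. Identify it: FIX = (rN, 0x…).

0: ✓ CMP  NZCV=0011
1: · MOVCC
2: ✓ MOVPL  r2←0xbd
3: · SUBMI
4: ✓ CMP  NZCV=0010
5: · MOVLS
6: ✓ MOVPL  r0←0xec

FIX = (r5, 0x83)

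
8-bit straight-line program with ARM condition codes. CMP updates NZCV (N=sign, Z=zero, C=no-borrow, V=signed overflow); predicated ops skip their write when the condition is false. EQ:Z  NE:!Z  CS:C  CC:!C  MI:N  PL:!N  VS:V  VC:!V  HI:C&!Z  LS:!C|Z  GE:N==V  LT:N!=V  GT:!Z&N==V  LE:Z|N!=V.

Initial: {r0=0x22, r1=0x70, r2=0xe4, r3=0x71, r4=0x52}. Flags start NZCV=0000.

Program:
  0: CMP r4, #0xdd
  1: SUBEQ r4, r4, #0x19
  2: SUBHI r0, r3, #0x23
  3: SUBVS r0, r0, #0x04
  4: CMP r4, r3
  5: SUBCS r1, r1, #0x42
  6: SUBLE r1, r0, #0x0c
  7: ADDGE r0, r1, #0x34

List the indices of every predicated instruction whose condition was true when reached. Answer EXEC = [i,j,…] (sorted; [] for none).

EXEC = [6]

0: ✓ CMP  NZCV=0000
1: · SUBEQ
2: · SUBHI
3: · SUBVS
4: ✓ CMP  NZCV=1000
5: · SUBCS
6: ✓ SUBLE  r1←0x16
7: · ADDGE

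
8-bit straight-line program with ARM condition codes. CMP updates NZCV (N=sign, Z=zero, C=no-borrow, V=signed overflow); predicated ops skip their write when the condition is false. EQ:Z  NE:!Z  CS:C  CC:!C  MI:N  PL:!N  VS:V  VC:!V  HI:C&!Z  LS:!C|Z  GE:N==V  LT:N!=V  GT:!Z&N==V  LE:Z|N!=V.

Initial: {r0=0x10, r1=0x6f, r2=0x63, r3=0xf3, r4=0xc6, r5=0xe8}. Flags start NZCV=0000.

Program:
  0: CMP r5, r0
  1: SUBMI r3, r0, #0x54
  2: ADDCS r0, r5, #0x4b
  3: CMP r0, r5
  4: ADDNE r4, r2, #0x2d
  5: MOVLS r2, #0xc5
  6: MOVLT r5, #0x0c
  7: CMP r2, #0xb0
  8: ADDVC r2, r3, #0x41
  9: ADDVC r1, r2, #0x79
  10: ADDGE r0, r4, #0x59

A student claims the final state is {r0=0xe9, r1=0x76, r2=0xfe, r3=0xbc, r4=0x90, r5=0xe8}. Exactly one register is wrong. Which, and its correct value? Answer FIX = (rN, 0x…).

FIX = (r2, 0xfd)

0: ✓ CMP  NZCV=1010
1: ✓ SUBMI  r3←0xbc
2: ✓ ADDCS  r0←0x33
3: ✓ CMP  NZCV=0000
4: ✓ ADDNE  r4←0x90
5: ✓ MOVLS  r2←0xc5
6: · MOVLT
7: ✓ CMP  NZCV=0010
8: ✓ ADDVC  r2←0xfd
9: ✓ ADDVC  r1←0x76
10: ✓ ADDGE  r0←0xe9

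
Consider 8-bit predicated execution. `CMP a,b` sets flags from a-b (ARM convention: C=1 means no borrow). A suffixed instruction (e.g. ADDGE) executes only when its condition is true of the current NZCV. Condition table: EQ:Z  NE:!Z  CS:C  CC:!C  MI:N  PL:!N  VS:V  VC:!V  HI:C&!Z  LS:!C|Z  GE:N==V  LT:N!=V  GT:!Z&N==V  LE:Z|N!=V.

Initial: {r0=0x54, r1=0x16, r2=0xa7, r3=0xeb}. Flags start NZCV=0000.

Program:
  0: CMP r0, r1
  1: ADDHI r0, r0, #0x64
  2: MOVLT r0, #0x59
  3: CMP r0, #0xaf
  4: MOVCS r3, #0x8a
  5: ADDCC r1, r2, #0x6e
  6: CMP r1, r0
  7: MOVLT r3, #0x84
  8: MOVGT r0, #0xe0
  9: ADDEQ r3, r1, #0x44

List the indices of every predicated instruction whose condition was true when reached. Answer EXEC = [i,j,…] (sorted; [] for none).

EXEC = [1,4,8]

[0] flags=0010 → (cmp)
[1] flags=0010 HI?T → r0=0xb8
[2] flags=0010 LT?F → skip
[3] flags=0010 → (cmp)
[4] flags=0010 CS?T → r3=0x8a
[5] flags=0010 CC?F → skip
[6] flags=0000 → (cmp)
[7] flags=0000 LT?F → skip
[8] flags=0000 GT?T → r0=0xe0
[9] flags=0000 EQ?F → skip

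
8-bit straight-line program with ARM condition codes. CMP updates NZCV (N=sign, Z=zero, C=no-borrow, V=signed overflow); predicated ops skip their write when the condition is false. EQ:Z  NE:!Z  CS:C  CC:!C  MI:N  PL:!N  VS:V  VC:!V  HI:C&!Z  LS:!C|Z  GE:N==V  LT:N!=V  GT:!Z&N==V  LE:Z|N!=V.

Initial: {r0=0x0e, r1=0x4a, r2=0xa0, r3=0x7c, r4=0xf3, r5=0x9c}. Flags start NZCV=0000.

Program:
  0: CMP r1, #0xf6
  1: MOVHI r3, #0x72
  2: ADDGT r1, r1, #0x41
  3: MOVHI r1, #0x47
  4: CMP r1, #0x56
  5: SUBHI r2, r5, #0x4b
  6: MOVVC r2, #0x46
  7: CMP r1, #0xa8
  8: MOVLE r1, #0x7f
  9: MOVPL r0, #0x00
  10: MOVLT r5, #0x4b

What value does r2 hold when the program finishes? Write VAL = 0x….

VAL = 0x51

0: ✓ CMP  NZCV=0000
1: · MOVHI
2: ✓ ADDGT  r1←0x8b
3: · MOVHI
4: ✓ CMP  NZCV=0011
5: ✓ SUBHI  r2←0x51
6: · MOVVC
7: ✓ CMP  NZCV=1000
8: ✓ MOVLE  r1←0x7f
9: · MOVPL
10: ✓ MOVLT  r5←0x4b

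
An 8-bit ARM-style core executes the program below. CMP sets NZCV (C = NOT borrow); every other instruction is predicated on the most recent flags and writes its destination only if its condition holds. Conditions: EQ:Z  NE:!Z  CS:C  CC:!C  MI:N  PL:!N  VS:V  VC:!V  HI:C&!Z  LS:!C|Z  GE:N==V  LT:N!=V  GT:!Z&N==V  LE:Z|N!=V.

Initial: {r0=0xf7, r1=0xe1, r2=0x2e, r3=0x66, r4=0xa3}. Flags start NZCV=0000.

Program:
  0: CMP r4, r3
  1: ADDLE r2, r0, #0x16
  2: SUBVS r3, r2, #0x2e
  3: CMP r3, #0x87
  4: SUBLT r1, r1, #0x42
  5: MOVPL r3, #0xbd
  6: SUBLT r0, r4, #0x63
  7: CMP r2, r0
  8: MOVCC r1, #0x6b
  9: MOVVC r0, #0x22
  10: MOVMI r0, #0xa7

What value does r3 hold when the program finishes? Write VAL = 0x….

VAL = 0xbd

[0] flags=0011 → (cmp)
[1] flags=0011 LE?T → r2=0x0d
[2] flags=0011 VS?T → r3=0xdf
[3] flags=0010 → (cmp)
[4] flags=0010 LT?F → skip
[5] flags=0010 PL?T → r3=0xbd
[6] flags=0010 LT?F → skip
[7] flags=0000 → (cmp)
[8] flags=0000 CC?T → r1=0x6b
[9] flags=0000 VC?T → r0=0x22
[10] flags=0000 MI?F → skip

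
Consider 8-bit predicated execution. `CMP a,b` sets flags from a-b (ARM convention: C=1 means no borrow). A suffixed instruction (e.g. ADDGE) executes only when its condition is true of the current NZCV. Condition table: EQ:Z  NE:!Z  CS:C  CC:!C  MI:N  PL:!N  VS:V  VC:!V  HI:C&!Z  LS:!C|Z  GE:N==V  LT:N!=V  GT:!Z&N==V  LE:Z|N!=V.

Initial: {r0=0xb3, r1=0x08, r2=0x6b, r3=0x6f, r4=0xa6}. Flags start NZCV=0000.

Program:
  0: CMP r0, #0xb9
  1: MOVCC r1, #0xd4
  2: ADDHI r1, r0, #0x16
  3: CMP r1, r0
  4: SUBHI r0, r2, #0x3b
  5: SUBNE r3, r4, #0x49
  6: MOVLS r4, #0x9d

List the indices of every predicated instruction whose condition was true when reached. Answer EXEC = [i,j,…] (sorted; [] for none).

EXEC = [1,4,5]

[0] flags=1000 → (cmp)
[1] flags=1000 CC?T → r1=0xd4
[2] flags=1000 HI?F → skip
[3] flags=0010 → (cmp)
[4] flags=0010 HI?T → r0=0x30
[5] flags=0010 NE?T → r3=0x5d
[6] flags=0010 LS?F → skip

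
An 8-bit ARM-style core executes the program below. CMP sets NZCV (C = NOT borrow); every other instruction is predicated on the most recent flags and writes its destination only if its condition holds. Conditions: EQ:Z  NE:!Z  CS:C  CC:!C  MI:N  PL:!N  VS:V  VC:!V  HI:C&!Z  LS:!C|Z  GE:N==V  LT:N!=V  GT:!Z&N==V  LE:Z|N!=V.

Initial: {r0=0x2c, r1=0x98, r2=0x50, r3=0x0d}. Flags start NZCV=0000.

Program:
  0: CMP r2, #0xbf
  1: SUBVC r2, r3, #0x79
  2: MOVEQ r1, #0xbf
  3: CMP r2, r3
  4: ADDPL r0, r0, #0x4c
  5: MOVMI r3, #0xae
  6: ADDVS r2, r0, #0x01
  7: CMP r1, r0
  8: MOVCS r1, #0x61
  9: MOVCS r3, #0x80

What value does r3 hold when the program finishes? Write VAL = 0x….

0: ✓ CMP  NZCV=1001
1: · SUBVC
2: · MOVEQ
3: ✓ CMP  NZCV=0010
4: ✓ ADDPL  r0←0x78
5: · MOVMI
6: · ADDVS
7: ✓ CMP  NZCV=0011
8: ✓ MOVCS  r1←0x61
9: ✓ MOVCS  r3←0x80

VAL = 0x80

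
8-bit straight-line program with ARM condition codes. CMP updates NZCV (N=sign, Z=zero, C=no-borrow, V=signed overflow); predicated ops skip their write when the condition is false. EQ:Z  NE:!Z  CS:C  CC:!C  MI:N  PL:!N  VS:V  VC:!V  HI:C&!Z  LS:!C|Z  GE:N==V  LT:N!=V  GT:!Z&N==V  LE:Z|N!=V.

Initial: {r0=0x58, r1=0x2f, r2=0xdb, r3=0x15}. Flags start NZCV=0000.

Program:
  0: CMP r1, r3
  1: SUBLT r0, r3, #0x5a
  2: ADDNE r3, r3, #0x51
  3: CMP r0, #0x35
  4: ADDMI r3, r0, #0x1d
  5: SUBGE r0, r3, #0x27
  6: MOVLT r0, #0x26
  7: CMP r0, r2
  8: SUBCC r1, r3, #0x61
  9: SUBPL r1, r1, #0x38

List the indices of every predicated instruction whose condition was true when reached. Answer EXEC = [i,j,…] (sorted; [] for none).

[0] flags=0010 → (cmp)
[1] flags=0010 LT?F → skip
[2] flags=0010 NE?T → r3=0x66
[3] flags=0010 → (cmp)
[4] flags=0010 MI?F → skip
[5] flags=0010 GE?T → r0=0x3f
[6] flags=0010 LT?F → skip
[7] flags=0000 → (cmp)
[8] flags=0000 CC?T → r1=0x05
[9] flags=0000 PL?T → r1=0xcd

EXEC = [2,5,8,9]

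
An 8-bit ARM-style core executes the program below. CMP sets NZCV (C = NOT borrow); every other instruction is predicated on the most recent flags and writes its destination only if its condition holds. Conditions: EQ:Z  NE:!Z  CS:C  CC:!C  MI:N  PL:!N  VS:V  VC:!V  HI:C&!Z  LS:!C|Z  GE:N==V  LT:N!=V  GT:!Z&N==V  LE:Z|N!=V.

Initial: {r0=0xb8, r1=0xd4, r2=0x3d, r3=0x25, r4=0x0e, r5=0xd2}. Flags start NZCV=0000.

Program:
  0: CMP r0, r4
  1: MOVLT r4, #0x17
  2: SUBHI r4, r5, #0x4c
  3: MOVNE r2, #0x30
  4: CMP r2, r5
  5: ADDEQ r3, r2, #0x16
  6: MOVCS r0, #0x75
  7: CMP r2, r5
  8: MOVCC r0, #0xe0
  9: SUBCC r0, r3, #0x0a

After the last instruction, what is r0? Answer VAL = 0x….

[0] flags=1010 → (cmp)
[1] flags=1010 LT?T → r4=0x17
[2] flags=1010 HI?T → r4=0x86
[3] flags=1010 NE?T → r2=0x30
[4] flags=0000 → (cmp)
[5] flags=0000 EQ?F → skip
[6] flags=0000 CS?F → skip
[7] flags=0000 → (cmp)
[8] flags=0000 CC?T → r0=0xe0
[9] flags=0000 CC?T → r0=0x1b

VAL = 0x1b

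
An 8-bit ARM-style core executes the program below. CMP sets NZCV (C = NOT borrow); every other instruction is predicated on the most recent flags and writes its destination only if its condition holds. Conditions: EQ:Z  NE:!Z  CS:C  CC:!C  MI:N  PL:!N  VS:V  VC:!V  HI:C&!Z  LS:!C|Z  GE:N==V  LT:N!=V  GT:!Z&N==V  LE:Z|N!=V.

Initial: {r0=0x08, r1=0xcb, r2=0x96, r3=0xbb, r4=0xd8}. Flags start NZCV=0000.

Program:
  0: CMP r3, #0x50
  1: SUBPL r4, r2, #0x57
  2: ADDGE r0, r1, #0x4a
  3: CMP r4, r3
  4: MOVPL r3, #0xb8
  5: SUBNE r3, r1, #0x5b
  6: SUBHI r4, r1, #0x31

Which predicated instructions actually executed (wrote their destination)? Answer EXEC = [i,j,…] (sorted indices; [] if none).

EXEC = [1,5]

0: ✓ CMP  NZCV=0011
1: ✓ SUBPL  r4←0x3f
2: · ADDGE
3: ✓ CMP  NZCV=1001
4: · MOVPL
5: ✓ SUBNE  r3←0x70
6: · SUBHI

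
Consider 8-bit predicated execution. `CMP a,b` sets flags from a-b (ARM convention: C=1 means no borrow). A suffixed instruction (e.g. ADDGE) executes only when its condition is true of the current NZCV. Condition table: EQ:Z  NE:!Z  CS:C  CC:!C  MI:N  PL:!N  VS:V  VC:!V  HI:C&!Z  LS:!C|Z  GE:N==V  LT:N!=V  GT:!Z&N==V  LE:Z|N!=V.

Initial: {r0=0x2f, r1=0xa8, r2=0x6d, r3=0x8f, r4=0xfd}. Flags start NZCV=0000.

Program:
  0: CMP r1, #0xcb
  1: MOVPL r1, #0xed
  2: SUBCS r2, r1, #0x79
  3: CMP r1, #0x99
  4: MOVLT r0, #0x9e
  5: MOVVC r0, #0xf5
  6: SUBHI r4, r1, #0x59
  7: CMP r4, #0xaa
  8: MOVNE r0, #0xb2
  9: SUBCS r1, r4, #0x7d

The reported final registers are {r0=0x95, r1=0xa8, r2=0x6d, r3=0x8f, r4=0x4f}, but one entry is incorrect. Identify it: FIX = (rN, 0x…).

FIX = (r0, 0xb2)

0: ✓ CMP  NZCV=1000
1: · MOVPL
2: · SUBCS
3: ✓ CMP  NZCV=0010
4: · MOVLT
5: ✓ MOVVC  r0←0xf5
6: ✓ SUBHI  r4←0x4f
7: ✓ CMP  NZCV=1001
8: ✓ MOVNE  r0←0xb2
9: · SUBCS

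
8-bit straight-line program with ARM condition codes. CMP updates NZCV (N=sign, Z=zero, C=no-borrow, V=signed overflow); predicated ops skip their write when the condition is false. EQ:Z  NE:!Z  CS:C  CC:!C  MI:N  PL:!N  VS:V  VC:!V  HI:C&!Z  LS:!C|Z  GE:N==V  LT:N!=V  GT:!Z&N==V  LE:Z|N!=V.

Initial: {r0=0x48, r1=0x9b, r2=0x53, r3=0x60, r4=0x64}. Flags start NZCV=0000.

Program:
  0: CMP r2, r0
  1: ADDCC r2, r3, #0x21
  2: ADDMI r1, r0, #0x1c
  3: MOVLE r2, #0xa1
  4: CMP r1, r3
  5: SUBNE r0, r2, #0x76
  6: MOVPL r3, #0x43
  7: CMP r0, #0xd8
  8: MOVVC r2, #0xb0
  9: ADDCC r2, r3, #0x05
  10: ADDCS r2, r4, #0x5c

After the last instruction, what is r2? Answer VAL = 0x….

VAL = 0xc0

[0] flags=0010 → (cmp)
[1] flags=0010 CC?F → skip
[2] flags=0010 MI?F → skip
[3] flags=0010 LE?F → skip
[4] flags=0011 → (cmp)
[5] flags=0011 NE?T → r0=0xdd
[6] flags=0011 PL?T → r3=0x43
[7] flags=0010 → (cmp)
[8] flags=0010 VC?T → r2=0xb0
[9] flags=0010 CC?F → skip
[10] flags=0010 CS?T → r2=0xc0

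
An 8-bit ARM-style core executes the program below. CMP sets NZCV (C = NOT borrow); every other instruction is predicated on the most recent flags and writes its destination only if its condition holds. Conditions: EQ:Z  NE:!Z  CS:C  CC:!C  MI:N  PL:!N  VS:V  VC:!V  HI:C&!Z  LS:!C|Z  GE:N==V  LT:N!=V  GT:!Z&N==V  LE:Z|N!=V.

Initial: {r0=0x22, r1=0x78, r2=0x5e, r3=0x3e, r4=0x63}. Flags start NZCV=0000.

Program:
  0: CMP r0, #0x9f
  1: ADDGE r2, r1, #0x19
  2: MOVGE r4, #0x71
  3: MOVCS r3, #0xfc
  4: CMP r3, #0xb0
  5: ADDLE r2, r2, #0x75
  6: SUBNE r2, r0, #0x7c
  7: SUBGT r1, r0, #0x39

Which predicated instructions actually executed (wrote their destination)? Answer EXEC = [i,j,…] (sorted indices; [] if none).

EXEC = [1,2,6,7]

0: ✓ CMP  NZCV=1001
1: ✓ ADDGE  r2←0x91
2: ✓ MOVGE  r4←0x71
3: · MOVCS
4: ✓ CMP  NZCV=1001
5: · ADDLE
6: ✓ SUBNE  r2←0xa6
7: ✓ SUBGT  r1←0xe9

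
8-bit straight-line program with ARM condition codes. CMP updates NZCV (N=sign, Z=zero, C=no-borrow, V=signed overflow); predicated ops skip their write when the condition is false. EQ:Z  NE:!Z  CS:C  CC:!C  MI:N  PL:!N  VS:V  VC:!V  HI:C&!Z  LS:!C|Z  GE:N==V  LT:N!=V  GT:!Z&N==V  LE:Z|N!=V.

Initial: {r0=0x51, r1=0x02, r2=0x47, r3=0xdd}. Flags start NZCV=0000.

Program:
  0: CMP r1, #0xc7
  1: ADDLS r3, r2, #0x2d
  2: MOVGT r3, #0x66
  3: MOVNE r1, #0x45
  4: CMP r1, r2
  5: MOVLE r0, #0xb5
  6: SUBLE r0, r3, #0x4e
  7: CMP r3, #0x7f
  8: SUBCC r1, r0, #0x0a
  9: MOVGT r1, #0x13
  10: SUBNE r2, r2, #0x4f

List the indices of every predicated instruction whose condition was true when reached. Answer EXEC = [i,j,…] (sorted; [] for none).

[0] flags=0000 → (cmp)
[1] flags=0000 LS?T → r3=0x74
[2] flags=0000 GT?T → r3=0x66
[3] flags=0000 NE?T → r1=0x45
[4] flags=1000 → (cmp)
[5] flags=1000 LE?T → r0=0xb5
[6] flags=1000 LE?T → r0=0x18
[7] flags=1000 → (cmp)
[8] flags=1000 CC?T → r1=0x0e
[9] flags=1000 GT?F → skip
[10] flags=1000 NE?T → r2=0xf8

EXEC = [1,2,3,5,6,8,10]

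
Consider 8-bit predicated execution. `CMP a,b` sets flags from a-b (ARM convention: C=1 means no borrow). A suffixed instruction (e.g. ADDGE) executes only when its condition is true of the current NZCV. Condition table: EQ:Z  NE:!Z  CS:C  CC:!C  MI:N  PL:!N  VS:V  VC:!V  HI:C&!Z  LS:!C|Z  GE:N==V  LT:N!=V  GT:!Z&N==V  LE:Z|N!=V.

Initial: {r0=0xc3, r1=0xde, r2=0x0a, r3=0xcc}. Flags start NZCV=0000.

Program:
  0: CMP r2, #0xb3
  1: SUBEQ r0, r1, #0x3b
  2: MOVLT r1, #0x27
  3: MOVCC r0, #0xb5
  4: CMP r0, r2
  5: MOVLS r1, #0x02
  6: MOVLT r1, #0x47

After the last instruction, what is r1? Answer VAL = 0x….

0: ✓ CMP  NZCV=0000
1: · SUBEQ
2: · MOVLT
3: ✓ MOVCC  r0←0xb5
4: ✓ CMP  NZCV=1010
5: · MOVLS
6: ✓ MOVLT  r1←0x47

VAL = 0x47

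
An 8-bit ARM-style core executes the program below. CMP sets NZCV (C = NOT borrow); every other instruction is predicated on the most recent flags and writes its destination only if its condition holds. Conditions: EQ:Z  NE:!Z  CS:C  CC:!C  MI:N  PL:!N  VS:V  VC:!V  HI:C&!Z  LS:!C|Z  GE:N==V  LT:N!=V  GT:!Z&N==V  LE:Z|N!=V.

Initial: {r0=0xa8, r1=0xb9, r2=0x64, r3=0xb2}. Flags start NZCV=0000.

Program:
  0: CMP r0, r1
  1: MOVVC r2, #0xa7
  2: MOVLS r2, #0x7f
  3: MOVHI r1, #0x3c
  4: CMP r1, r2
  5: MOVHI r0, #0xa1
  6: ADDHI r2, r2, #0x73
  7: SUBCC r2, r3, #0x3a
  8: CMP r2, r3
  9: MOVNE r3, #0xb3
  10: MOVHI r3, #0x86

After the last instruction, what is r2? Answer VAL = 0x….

VAL = 0xf2

[0] flags=1000 → (cmp)
[1] flags=1000 VC?T → r2=0xa7
[2] flags=1000 LS?T → r2=0x7f
[3] flags=1000 HI?F → skip
[4] flags=0011 → (cmp)
[5] flags=0011 HI?T → r0=0xa1
[6] flags=0011 HI?T → r2=0xf2
[7] flags=0011 CC?F → skip
[8] flags=0010 → (cmp)
[9] flags=0010 NE?T → r3=0xb3
[10] flags=0010 HI?T → r3=0x86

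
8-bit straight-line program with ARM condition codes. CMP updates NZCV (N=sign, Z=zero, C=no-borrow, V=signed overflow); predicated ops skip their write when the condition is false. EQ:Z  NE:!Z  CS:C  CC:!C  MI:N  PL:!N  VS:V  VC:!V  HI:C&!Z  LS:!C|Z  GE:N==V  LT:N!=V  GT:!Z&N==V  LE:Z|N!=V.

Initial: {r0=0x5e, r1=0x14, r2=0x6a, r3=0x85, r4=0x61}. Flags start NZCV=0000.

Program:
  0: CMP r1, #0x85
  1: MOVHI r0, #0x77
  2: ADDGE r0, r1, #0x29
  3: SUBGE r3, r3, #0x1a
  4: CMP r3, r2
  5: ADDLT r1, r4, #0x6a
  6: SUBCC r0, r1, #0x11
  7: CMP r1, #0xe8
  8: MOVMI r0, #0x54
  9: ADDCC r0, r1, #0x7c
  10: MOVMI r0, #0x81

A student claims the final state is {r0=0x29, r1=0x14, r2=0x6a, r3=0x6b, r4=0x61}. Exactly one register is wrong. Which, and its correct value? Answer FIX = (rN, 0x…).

0: ✓ CMP  NZCV=1001
1: · MOVHI
2: ✓ ADDGE  r0←0x3d
3: ✓ SUBGE  r3←0x6b
4: ✓ CMP  NZCV=0010
5: · ADDLT
6: · SUBCC
7: ✓ CMP  NZCV=0000
8: · MOVMI
9: ✓ ADDCC  r0←0x90
10: · MOVMI

FIX = (r0, 0x90)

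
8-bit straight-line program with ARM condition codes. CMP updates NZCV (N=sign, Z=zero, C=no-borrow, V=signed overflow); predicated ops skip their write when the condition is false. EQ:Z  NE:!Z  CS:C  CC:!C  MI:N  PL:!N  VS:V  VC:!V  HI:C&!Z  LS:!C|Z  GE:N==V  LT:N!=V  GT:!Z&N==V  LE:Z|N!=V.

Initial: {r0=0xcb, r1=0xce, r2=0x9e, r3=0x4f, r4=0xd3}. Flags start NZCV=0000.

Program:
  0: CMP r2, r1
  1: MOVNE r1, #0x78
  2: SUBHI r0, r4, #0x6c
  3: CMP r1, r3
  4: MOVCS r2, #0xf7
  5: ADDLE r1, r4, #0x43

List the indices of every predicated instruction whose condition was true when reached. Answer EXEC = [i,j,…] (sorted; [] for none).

[0] flags=1000 → (cmp)
[1] flags=1000 NE?T → r1=0x78
[2] flags=1000 HI?F → skip
[3] flags=0010 → (cmp)
[4] flags=0010 CS?T → r2=0xf7
[5] flags=0010 LE?F → skip

EXEC = [1,4]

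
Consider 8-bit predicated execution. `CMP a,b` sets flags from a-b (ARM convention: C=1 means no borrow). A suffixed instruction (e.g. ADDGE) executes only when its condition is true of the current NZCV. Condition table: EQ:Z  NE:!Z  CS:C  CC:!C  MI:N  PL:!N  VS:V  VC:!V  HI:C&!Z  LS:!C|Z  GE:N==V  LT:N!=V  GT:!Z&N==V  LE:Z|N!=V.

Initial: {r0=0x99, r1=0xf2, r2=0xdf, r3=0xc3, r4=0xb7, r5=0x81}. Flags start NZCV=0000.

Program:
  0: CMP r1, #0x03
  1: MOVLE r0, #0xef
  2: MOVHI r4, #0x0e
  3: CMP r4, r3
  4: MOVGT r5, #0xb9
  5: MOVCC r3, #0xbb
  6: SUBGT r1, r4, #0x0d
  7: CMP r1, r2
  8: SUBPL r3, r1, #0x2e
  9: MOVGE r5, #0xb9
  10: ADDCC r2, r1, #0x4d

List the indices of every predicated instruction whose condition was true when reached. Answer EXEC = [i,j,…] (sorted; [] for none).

EXEC = [1,2,4,5,6,8,9,10]

[0] flags=1010 → (cmp)
[1] flags=1010 LE?T → r0=0xef
[2] flags=1010 HI?T → r4=0x0e
[3] flags=0000 → (cmp)
[4] flags=0000 GT?T → r5=0xb9
[5] flags=0000 CC?T → r3=0xbb
[6] flags=0000 GT?T → r1=0x01
[7] flags=0000 → (cmp)
[8] flags=0000 PL?T → r3=0xd3
[9] flags=0000 GE?T → r5=0xb9
[10] flags=0000 CC?T → r2=0x4e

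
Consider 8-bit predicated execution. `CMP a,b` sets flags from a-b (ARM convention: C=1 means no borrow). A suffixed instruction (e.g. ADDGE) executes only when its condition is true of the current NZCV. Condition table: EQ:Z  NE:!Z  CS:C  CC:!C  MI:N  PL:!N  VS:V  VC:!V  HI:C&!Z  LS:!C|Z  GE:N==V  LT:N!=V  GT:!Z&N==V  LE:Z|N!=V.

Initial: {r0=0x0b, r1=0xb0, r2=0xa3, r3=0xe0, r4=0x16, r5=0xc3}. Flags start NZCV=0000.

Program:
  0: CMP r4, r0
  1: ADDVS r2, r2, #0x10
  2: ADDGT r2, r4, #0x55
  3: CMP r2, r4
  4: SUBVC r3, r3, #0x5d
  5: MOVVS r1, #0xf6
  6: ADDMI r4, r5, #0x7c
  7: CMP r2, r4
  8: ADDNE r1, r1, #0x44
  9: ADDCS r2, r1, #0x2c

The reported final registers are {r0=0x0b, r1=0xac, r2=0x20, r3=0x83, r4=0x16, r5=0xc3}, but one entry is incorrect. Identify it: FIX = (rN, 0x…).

0: ✓ CMP  NZCV=0010
1: · ADDVS
2: ✓ ADDGT  r2←0x6b
3: ✓ CMP  NZCV=0010
4: ✓ SUBVC  r3←0x83
5: · MOVVS
6: · ADDMI
7: ✓ CMP  NZCV=0010
8: ✓ ADDNE  r1←0xf4
9: ✓ ADDCS  r2←0x20

FIX = (r1, 0xf4)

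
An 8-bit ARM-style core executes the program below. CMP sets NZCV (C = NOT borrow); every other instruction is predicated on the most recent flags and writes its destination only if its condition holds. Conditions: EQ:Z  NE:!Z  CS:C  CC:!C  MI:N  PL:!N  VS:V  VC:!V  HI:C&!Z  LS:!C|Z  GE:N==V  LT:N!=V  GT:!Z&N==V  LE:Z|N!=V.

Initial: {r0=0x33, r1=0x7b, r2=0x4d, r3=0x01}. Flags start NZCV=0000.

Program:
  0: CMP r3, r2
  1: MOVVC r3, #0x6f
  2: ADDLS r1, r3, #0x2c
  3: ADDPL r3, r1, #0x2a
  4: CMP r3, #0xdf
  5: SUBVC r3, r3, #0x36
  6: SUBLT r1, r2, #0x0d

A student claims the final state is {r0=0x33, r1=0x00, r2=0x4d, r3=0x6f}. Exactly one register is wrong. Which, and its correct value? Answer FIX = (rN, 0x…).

[0] flags=1000 → (cmp)
[1] flags=1000 VC?T → r3=0x6f
[2] flags=1000 LS?T → r1=0x9b
[3] flags=1000 PL?F → skip
[4] flags=1001 → (cmp)
[5] flags=1001 VC?F → skip
[6] flags=1001 LT?F → skip

FIX = (r1, 0x9b)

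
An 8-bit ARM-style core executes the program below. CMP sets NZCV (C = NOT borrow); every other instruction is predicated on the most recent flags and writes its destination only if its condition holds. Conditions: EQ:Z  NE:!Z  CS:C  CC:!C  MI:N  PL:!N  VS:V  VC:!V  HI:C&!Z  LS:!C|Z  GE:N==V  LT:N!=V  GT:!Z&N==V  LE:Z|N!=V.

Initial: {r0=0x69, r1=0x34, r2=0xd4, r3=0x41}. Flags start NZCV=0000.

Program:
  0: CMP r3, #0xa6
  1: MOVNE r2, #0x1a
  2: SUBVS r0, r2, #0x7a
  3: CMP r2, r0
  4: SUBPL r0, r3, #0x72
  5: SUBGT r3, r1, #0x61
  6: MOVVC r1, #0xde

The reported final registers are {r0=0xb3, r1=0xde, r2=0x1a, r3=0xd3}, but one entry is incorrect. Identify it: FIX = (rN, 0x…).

FIX = (r0, 0xcf)

[0] flags=1001 → (cmp)
[1] flags=1001 NE?T → r2=0x1a
[2] flags=1001 VS?T → r0=0xa0
[3] flags=0000 → (cmp)
[4] flags=0000 PL?T → r0=0xcf
[5] flags=0000 GT?T → r3=0xd3
[6] flags=0000 VC?T → r1=0xde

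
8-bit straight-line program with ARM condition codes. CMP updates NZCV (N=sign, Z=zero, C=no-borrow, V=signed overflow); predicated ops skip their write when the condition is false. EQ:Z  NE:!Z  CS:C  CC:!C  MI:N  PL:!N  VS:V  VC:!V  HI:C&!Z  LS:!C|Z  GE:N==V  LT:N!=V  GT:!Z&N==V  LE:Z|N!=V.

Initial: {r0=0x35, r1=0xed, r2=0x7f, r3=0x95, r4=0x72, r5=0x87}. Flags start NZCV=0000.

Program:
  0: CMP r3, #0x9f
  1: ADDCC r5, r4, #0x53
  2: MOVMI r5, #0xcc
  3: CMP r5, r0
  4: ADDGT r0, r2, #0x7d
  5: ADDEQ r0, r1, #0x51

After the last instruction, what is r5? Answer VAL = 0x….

0: ✓ CMP  NZCV=1000
1: ✓ ADDCC  r5←0xc5
2: ✓ MOVMI  r5←0xcc
3: ✓ CMP  NZCV=1010
4: · ADDGT
5: · ADDEQ

VAL = 0xcc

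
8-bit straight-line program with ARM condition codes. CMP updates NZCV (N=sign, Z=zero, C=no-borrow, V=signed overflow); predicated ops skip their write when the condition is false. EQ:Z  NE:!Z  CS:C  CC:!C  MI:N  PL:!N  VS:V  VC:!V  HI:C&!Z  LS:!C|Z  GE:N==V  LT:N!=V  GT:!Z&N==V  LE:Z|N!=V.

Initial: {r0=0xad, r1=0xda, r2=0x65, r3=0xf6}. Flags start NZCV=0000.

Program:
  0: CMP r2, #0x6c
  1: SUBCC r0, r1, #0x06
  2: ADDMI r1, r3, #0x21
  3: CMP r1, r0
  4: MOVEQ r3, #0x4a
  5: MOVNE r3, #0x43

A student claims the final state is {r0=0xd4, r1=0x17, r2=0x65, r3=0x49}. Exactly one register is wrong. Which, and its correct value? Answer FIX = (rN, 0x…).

[0] flags=1000 → (cmp)
[1] flags=1000 CC?T → r0=0xd4
[2] flags=1000 MI?T → r1=0x17
[3] flags=0000 → (cmp)
[4] flags=0000 EQ?F → skip
[5] flags=0000 NE?T → r3=0x43

FIX = (r3, 0x43)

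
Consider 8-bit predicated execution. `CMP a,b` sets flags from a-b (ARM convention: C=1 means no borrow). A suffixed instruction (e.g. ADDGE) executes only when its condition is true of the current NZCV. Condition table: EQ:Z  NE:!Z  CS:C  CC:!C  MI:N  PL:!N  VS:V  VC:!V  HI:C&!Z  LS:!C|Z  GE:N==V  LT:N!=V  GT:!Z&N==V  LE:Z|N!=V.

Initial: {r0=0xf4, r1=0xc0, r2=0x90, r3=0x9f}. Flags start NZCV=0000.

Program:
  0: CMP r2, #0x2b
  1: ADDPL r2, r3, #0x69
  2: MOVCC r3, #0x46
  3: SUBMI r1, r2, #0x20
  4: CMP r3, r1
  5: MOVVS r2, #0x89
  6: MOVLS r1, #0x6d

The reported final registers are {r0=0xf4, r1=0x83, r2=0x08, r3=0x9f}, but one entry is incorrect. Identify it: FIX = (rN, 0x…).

[0] flags=0011 → (cmp)
[1] flags=0011 PL?T → r2=0x08
[2] flags=0011 CC?F → skip
[3] flags=0011 MI?F → skip
[4] flags=1000 → (cmp)
[5] flags=1000 VS?F → skip
[6] flags=1000 LS?T → r1=0x6d

FIX = (r1, 0x6d)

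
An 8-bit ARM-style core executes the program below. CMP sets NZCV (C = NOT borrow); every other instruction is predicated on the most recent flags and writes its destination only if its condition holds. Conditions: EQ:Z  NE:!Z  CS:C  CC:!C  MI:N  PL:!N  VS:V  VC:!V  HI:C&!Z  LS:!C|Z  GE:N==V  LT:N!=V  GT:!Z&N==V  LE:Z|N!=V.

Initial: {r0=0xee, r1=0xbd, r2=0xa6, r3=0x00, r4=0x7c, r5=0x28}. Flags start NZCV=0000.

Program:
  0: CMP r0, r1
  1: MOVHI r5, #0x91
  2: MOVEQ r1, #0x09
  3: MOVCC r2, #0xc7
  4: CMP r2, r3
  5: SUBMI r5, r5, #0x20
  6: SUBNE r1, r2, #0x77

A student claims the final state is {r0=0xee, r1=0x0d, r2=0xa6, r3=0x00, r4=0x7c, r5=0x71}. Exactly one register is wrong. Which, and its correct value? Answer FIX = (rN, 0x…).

0: ✓ CMP  NZCV=0010
1: ✓ MOVHI  r5←0x91
2: · MOVEQ
3: · MOVCC
4: ✓ CMP  NZCV=1010
5: ✓ SUBMI  r5←0x71
6: ✓ SUBNE  r1←0x2f

FIX = (r1, 0x2f)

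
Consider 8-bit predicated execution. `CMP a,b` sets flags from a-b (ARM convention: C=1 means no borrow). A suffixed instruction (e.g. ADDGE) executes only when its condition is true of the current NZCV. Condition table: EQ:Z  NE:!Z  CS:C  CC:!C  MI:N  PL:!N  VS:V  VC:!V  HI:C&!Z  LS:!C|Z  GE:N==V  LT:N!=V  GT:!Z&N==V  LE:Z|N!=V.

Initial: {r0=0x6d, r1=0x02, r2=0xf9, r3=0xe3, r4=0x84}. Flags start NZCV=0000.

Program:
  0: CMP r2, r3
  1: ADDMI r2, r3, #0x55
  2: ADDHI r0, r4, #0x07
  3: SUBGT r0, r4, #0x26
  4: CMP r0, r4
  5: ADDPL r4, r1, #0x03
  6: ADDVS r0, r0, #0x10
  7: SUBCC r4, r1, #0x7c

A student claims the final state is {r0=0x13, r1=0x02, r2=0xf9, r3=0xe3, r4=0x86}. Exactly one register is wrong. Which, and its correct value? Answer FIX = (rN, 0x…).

FIX = (r0, 0x6e)

0: ✓ CMP  NZCV=0010
1: · ADDMI
2: ✓ ADDHI  r0←0x8b
3: ✓ SUBGT  r0←0x5e
4: ✓ CMP  NZCV=1001
5: · ADDPL
6: ✓ ADDVS  r0←0x6e
7: ✓ SUBCC  r4←0x86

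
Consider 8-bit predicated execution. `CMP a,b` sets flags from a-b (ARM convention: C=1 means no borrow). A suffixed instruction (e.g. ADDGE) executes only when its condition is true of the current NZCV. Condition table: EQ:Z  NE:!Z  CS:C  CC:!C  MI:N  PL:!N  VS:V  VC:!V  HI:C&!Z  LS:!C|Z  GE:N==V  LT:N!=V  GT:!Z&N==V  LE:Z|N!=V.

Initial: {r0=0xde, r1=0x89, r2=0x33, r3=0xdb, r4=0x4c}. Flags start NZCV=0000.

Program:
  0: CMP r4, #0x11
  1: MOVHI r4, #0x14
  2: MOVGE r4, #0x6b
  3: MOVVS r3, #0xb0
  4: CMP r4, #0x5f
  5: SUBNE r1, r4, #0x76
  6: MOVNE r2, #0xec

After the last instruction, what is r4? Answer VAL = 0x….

VAL = 0x6b

[0] flags=0010 → (cmp)
[1] flags=0010 HI?T → r4=0x14
[2] flags=0010 GE?T → r4=0x6b
[3] flags=0010 VS?F → skip
[4] flags=0010 → (cmp)
[5] flags=0010 NE?T → r1=0xf5
[6] flags=0010 NE?T → r2=0xec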